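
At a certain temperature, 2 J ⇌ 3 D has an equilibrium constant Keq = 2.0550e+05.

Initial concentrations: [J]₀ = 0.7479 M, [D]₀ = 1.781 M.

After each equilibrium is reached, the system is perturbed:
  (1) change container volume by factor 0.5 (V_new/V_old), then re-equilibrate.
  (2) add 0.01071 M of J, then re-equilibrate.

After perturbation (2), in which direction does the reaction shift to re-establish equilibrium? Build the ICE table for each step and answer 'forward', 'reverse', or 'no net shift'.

Direction: forward

Q₀ = 10.1 vs Keq = 2.0550e+05 ⇒ Q<K, forward
Step 1:
                    J           D
  Initial      0.7479       1.781
  Change      -0.7371       1.106
  Equil       0.01082       2.887
  solve Keq expr → x = 0.3685; check Q = 2.0550e+05
Then change container volume by factor 0.5 (V_new/V_old).
Step 2:
                    J           D
  Initial     0.02164       5.773
  Change     0.008857    -0.01329
  Equil       0.03049        5.76
  solve Keq expr → x = -0.004429; check Q = 2.0550e+05
Then add 0.01071 M of J.
Step 3:
                    J           D
  Initial      0.0412        5.76
  Change     -0.01058     0.01588
  Equil       0.03062       5.776
  solve Keq expr → x = 0.005292; check Q = 2.0550e+05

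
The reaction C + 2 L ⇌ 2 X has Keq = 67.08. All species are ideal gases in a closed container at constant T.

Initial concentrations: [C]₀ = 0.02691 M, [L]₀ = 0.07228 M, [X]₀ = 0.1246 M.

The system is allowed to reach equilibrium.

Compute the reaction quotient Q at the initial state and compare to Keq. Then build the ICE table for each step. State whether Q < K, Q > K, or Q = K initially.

Q₀ = 110.4 vs Keq = 67.08 ⇒ Q>K, reverse
Step 1:
                  C         L         X
  Initial   0.02691   0.07228    0.1246
  Change   0.004148  0.008296 -0.008296
  Equil     0.03106   0.08058    0.1163
  solve Keq expr → x = -0.004148; check Q = 67.08

Q₀ = 110.4; Q > K (proceeds reverse)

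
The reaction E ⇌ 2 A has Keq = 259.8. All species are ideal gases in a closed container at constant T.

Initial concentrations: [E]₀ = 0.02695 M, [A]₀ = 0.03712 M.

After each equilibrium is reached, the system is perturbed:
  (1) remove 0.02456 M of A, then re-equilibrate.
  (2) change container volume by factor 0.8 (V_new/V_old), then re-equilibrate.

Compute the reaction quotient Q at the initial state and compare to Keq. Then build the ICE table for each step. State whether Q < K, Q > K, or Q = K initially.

Q₀ = 0.05113 vs Keq = 259.8 ⇒ Q<K, forward
Step 1:
                    E           A
  init        0.02695     0.03712
  Δ          -0.02692     0.05384
  eq       3.1844e-05     0.09096
  solve Keq expr → x = 0.02692; check Q = 259.8
Then remove 0.02456 M of A.
Step 2:
                    E           A
  init     3.1844e-05      0.0664
  Δ       -1.4860e-05  2.9720e-05
  eq       1.6984e-05     0.06643
  solve Keq expr → x = 1.4860e-05; check Q = 259.8
Then change container volume by factor 0.8 (V_new/V_old).
Step 3:
                    E           A
  init     2.1230e-05     0.08303
  Δ        5.3007e-06 -1.0601e-05
  eq       2.6531e-05     0.08302
  solve Keq expr → x = -5.3007e-06; check Q = 259.8

Q₀ = 0.05113; Q < K (proceeds forward)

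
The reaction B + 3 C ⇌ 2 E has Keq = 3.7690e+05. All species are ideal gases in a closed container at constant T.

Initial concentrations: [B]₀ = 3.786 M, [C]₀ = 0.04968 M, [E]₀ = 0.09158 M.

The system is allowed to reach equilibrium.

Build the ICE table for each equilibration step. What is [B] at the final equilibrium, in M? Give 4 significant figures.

Q₀ = 18.07 vs Keq = 3.7690e+05 ⇒ Q<K, forward
Step 1:
                    B           C           E
  I             3.786     0.04968     0.09158
  C          -0.01583    -0.04748     0.03165
  E              3.77    0.002203      0.1232
  solve Keq expr → x = 0.01583; check Q = 3.7690e+05

[B]_eq = 3.77 M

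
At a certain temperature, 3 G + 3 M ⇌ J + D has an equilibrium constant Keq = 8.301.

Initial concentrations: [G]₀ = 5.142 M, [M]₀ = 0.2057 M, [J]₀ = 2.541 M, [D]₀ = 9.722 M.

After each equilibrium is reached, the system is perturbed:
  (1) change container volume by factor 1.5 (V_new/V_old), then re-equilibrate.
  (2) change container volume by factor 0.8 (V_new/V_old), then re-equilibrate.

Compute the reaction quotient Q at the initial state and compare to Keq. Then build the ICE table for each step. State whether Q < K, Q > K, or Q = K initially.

Q₀ = 20.88; Q > K (proceeds reverse)

Q₀ = 20.88 vs Keq = 8.301 ⇒ Q>K, reverse
Step 1:
                  G         M         J         D
  init        5.142    0.2057     2.541     9.722
  Δ         0.06926   0.06926  -0.02309  -0.02309
  eq          5.211     0.275     2.518     9.699
  solve Keq expr → x = -0.02309; check Q = 8.301
Then change container volume by factor 1.5 (V_new/V_old).
Step 2:
                  G         M         J         D
  init        3.474    0.1833     1.679     6.466
  Δ          0.1181    0.1181  -0.03936  -0.03936
  eq          3.592    0.3014     1.639     6.427
  solve Keq expr → x = -0.03936; check Q = 8.301
Then change container volume by factor 0.8 (V_new/V_old).
Step 3:
                  G         M         J         D
  init         4.49    0.3767     2.049     8.033
  Δ        -0.08953  -0.08953   0.02984   0.02984
  eq          4.401    0.2872     2.079     8.063
  solve Keq expr → x = 0.02984; check Q = 8.301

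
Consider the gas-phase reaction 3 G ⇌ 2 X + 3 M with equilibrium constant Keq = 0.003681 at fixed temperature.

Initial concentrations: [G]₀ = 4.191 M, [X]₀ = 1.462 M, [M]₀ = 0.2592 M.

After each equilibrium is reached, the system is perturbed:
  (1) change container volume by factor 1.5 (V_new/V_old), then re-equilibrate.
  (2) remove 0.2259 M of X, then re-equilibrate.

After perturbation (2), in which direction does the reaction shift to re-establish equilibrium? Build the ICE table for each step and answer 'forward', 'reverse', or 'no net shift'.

Direction: forward

Q₀ = 5.0565e-04 vs Keq = 0.003681 ⇒ Q<K, forward
Step 1:
                   G          X          M
  I            4.191      1.462     0.2592
  C          -0.1937     0.1291     0.1937
  E            3.997      1.591     0.4529
  solve Keq expr → x = 0.06455; check Q = 0.003681
Then change container volume by factor 1.5 (V_new/V_old).
Step 2:
                   G          X          M
  I            2.665      1.061     0.3019
  C         -0.07186    0.04791    0.07186
  E            2.593      1.109     0.3738
  solve Keq expr → x = 0.02395; check Q = 0.003681
Then remove 0.2259 M of X.
Step 3:
                   G          X          M
  I            2.593     0.8827     0.3738
  C         -0.04452    0.02968    0.04452
  E            2.549     0.9124     0.4183
  solve Keq expr → x = 0.01484; check Q = 0.003681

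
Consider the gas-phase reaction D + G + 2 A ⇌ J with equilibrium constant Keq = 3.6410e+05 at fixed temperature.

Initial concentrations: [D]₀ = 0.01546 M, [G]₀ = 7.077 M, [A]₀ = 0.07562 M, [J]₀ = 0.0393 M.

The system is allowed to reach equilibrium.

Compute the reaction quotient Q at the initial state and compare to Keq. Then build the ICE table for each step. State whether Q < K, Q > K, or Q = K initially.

Q₀ = 62.81; Q < K (proceeds forward)

Q₀ = 62.81 vs Keq = 3.6410e+05 ⇒ Q<K, forward
Step 1:
                   D          G          A          J
  I          0.01546      7.077    0.07562     0.0393
  C         -0.01545   -0.01545    -0.0309    0.01545
  E       1.0647e-05      7.062    0.04472    0.05475
  solve Keq expr → x = 0.01545; check Q = 3.6410e+05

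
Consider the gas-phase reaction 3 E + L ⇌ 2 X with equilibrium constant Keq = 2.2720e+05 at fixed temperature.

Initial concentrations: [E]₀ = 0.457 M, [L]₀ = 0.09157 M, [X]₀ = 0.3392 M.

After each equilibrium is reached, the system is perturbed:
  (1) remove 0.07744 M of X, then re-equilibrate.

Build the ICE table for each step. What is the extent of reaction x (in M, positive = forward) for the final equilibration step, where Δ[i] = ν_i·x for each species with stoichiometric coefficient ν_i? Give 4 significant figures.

Q₀ = 13.16 vs Keq = 2.2720e+05 ⇒ Q<K, forward
Step 1:
                  E         L         X
  Initial     0.457   0.09157    0.3392
  Change    -0.2741  -0.09137    0.1827
  Equil      0.1829 1.9605e-04    0.5219
  solve Keq expr → x = 0.09137; check Q = 2.2720e+05
Then remove 0.07744 M of X.
Step 2:
                  E         L         X
  Initial    0.1829 1.9605e-04    0.4445
  Change  -1.6025e-04 -5.3415e-05 1.0683e-04
  Equil      0.1827 1.4263e-04    0.4446
  solve Keq expr → x = 5.3415e-05; check Q = 2.2720e+05

x = 5.3415e-05 M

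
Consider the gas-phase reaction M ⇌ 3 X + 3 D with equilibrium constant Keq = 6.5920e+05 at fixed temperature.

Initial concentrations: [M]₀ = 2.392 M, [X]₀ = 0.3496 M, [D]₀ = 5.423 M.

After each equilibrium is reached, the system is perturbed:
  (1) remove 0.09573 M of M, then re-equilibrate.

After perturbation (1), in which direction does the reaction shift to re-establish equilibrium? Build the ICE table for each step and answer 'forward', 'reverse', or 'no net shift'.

Q₀ = 2.849 vs Keq = 6.5920e+05 ⇒ Q<K, forward
Step 1:
                  M         X         D
  I           2.392    0.3496     5.423
  C          -1.914     5.743     5.743
  E          0.4776     6.093     11.17
  solve Keq expr → x = 1.914; check Q = 6.5920e+05
Then remove 0.09573 M of M.
Step 2:
                  M         X         D
  I          0.3819     6.093     11.17
  C         0.04684   -0.1405   -0.1405
  E          0.4288     5.952     11.03
  solve Keq expr → x = -0.04684; check Q = 6.5920e+05

Direction: reverse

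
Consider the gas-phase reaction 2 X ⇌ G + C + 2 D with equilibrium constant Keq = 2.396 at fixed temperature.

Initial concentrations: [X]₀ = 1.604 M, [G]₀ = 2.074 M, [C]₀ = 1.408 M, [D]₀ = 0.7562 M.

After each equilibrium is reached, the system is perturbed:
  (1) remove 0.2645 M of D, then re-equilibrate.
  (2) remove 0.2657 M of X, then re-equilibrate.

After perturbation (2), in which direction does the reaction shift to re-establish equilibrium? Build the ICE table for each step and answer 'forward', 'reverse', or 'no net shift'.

Q₀ = 0.649 vs Keq = 2.396 ⇒ Q<K, forward
Step 1:
                   X          G          C          D
  init         1.604      2.074      1.408     0.7562
  Δ          -0.3133     0.1566     0.1566     0.3133
  eq           1.291      2.231      1.565      1.069
  solve Keq expr → x = 0.1566; check Q = 2.396
Then remove 0.2645 M of D.
Step 2:
                   X          G          C          D
  init         1.291      2.231      1.565      0.805
  Δ          -0.1271    0.06353    0.06353     0.1271
  eq           1.164      2.294      1.628      0.932
  solve Keq expr → x = 0.06353; check Q = 2.396
Then remove 0.2657 M of X.
Step 3:
                   X          G          C          D
  init         0.898      2.294      1.628      0.932
  Δ           0.1055   -0.05273   -0.05273    -0.1055
  eq           1.003      2.241      1.575     0.8266
  solve Keq expr → x = -0.05273; check Q = 2.396

Direction: reverse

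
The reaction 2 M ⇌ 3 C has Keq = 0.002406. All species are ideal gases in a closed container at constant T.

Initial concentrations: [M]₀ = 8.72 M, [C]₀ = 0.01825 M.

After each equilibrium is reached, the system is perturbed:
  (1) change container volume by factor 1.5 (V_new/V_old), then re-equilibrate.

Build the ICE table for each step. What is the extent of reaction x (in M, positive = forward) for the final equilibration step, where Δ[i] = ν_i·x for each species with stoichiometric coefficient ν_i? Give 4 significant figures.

x = 0.01718 M

Q₀ = 7.9938e-08 vs Keq = 0.002406 ⇒ Q<K, forward
Step 1:
                  M         C
  I            8.72   0.01825
  C         -0.3559    0.5339
  E           8.364    0.5521
  solve Keq expr → x = 0.178; check Q = 0.002406
Then change container volume by factor 1.5 (V_new/V_old).
Step 2:
                  M         C
  I           5.576    0.3681
  C        -0.03436   0.05154
  E           5.542    0.4196
  solve Keq expr → x = 0.01718; check Q = 0.002406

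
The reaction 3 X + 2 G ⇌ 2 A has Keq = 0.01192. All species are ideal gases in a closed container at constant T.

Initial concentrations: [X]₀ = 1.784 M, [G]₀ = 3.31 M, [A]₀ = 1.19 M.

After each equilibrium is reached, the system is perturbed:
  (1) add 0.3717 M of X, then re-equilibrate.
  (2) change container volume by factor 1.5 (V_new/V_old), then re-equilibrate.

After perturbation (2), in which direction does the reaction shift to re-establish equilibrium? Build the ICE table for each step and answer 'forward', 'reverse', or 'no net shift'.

Direction: reverse

Q₀ = 0.02276 vs Keq = 0.01192 ⇒ Q>K, reverse
Step 1:
                  X         G         A
  I           1.784      3.31      1.19
  C          0.2037    0.1358   -0.1358
  E           1.988     3.446     1.054
  solve Keq expr → x = -0.06788; check Q = 0.01192
Then add 0.3717 M of X.
Step 2:
                  X         G         A
  I           2.359     3.446     1.054
  C         -0.1765   -0.1176    0.1176
  E           2.183     3.328     1.172
  solve Keq expr → x = 0.05882; check Q = 0.01192
Then change container volume by factor 1.5 (V_new/V_old).
Step 3:
                  X         G         A
  I           1.455     2.219    0.7813
  C          0.2758    0.1838   -0.1838
  E           1.731     2.403    0.5974
  solve Keq expr → x = -0.09192; check Q = 0.01192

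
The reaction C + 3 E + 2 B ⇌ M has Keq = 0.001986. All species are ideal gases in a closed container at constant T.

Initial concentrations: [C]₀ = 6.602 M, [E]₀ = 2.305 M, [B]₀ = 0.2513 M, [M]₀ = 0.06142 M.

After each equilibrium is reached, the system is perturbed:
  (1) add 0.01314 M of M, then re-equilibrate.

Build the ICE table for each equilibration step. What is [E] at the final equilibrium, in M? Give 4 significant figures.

[E]_eq = 2.456 M

Q₀ = 0.01203 vs Keq = 0.001986 ⇒ Q>K, reverse
Step 1:
                  C         E         B         M
  Initial     6.602     2.305    0.2513   0.06142
  Change    0.04058    0.1217   0.08116  -0.04058
  Equil       6.643     2.427    0.3325   0.02084
  solve Keq expr → x = -0.04058; check Q = 0.001986
Then add 0.01314 M of M.
Step 2:
                  C         E         B         M
  Initial     6.643     2.427    0.3325   0.03398
  Change   0.009738   0.02921   0.01948 -0.009738
  Equil       6.652     2.456    0.3519   0.02424
  solve Keq expr → x = -0.009738; check Q = 0.001986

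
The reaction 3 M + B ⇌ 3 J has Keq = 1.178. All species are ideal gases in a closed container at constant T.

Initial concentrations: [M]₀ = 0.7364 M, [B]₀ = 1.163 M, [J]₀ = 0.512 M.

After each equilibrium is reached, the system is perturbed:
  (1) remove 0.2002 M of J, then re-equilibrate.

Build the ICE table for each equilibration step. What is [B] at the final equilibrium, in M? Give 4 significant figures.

[B]_eq = 1.085 M

Q₀ = 0.289 vs Keq = 1.178 ⇒ Q<K, forward
Step 1:
                  M         B         J
  I          0.7364     1.163     0.512
  C         -0.1407  -0.04688    0.1407
  E          0.5957     1.116    0.6527
  solve Keq expr → x = 0.04688; check Q = 1.178
Then remove 0.2002 M of J.
Step 2:
                  M         B         J
  I          0.5957     1.116    0.4525
  C        -0.09308  -0.03103   0.09308
  E          0.5027     1.085    0.5455
  solve Keq expr → x = 0.03103; check Q = 1.178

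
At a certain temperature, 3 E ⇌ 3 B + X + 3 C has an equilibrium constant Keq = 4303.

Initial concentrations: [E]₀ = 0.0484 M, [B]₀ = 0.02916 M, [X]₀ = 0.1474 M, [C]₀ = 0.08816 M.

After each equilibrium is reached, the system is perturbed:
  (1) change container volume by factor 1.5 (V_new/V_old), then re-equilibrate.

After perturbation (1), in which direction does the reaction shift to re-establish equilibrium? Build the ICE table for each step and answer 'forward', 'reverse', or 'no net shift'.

Direction: forward

Q₀ = 2.2087e-05 vs Keq = 4303 ⇒ Q<K, forward
Step 1:
                  E         B         X         C
  I          0.0484   0.02916    0.1474   0.08816
  C        -0.04805   0.04805   0.01602   0.04805
  E       3.5348e-04   0.07721    0.1634    0.1362
  solve Keq expr → x = 0.01602; check Q = 4303
Then change container volume by factor 1.5 (V_new/V_old).
Step 2:
                  E         B         X         C
  I       2.3565e-04   0.05147    0.1089    0.0908
  C       -9.7987e-05 9.7987e-05 3.2662e-05 9.7987e-05
  E       1.3766e-04   0.05157     0.109    0.0909
  solve Keq expr → x = 3.2662e-05; check Q = 4303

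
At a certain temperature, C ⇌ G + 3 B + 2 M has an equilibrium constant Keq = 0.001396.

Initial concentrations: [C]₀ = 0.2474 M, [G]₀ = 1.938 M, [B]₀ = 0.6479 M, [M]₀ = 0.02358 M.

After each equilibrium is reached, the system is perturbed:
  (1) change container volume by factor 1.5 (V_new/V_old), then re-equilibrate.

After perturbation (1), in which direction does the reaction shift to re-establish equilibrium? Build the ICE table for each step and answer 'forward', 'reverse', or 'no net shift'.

Q₀ = 0.001185 vs Keq = 0.001396 ⇒ Q<K, forward
Step 1:
                   C          G          B          M
  I           0.2474      1.938     0.6479    0.02358
  C       -9.0290e-04 9.0290e-04   0.002709   0.001806
  E           0.2465      1.939     0.6506    0.02539
  solve Keq expr → x = 9.0290e-04; check Q = 0.001396
Then change container volume by factor 1.5 (V_new/V_old).
Step 2:
                   C          G          B          M
  I           0.1643      1.293     0.4337    0.01692
  C          -0.0115     0.0115     0.0345      0.023
  E           0.1528      1.304     0.4682    0.03992
  solve Keq expr → x = 0.0115; check Q = 0.001396

Direction: forward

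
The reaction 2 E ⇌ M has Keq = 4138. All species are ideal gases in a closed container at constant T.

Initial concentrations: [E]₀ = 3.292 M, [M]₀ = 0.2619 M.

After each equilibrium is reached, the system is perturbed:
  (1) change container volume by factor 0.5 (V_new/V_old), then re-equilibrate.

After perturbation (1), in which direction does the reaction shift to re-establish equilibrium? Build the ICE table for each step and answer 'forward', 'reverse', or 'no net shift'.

Q₀ = 0.02417 vs Keq = 4138 ⇒ Q<K, forward
Step 1:
                   E          M
  Initial      3.292     0.2619
  Change      -3.271      1.635
  Equil      0.02141      1.897
  solve Keq expr → x = 1.635; check Q = 4138
Then change container volume by factor 0.5 (V_new/V_old).
Step 2:
                   E          M
  Initial    0.04282      3.794
  Change    -0.01252   0.006259
  Equil      0.03031      3.801
  solve Keq expr → x = 0.006259; check Q = 4138

Direction: forward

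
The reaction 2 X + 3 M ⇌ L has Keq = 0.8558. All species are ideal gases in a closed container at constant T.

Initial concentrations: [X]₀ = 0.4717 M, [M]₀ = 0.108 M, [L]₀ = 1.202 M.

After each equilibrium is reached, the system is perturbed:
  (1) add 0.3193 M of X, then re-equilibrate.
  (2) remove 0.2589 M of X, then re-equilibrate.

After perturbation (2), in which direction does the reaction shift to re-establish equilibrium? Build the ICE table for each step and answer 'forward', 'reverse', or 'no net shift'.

Direction: reverse

Q₀ = 4288 vs Keq = 0.8558 ⇒ Q>K, reverse
Step 1:
                   X          M          L
  init        0.4717      0.108      1.202
  Δ           0.5842     0.8763    -0.2921
  eq           1.056     0.9843     0.9099
  solve Keq expr → x = -0.2921; check Q = 0.8558
Then add 0.3193 M of X.
Step 2:
                   X          M          L
  init         1.375     0.9843     0.9099
  Δ         -0.07662    -0.1149    0.03831
  eq           1.299     0.8694     0.9482
  solve Keq expr → x = 0.03831; check Q = 0.8558
Then remove 0.2589 M of X.
Step 3:
                   X          M          L
  init          1.04     0.8694     0.9482
  Δ          0.06068    0.09103   -0.03034
  eq             1.1     0.9604     0.9179
  solve Keq expr → x = -0.03034; check Q = 0.8558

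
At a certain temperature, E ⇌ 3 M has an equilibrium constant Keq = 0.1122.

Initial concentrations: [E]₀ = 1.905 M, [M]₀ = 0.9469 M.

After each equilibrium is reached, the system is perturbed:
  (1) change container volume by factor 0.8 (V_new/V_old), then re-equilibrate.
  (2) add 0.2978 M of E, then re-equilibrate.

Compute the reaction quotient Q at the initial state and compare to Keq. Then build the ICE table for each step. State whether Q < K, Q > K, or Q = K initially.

Q₀ = 0.4457 vs Keq = 0.1122 ⇒ Q>K, reverse
Step 1:
                   E          M
  I            1.905     0.9469
  C           0.1125    -0.3375
  E            2.017     0.6094
  solve Keq expr → x = -0.1125; check Q = 0.1122
Then change container volume by factor 0.8 (V_new/V_old).
Step 2:
                   E          M
  I            2.522     0.7618
  C          0.03412    -0.1024
  E            2.556     0.6595
  solve Keq expr → x = -0.03412; check Q = 0.1122
Then add 0.2978 M of E.
Step 3:
                   E          M
  I            2.854     0.6595
  C        -0.008012    0.02404
  E            2.846     0.6835
  solve Keq expr → x = 0.008012; check Q = 0.1122

Q₀ = 0.4457; Q > K (proceeds reverse)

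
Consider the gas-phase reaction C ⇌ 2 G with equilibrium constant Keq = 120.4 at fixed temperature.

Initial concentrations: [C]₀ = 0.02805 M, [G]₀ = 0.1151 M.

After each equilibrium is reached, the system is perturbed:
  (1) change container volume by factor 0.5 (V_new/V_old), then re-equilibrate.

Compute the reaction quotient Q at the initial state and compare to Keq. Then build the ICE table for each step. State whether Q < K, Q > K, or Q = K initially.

Q₀ = 0.4723; Q < K (proceeds forward)

Q₀ = 0.4723 vs Keq = 120.4 ⇒ Q<K, forward
Step 1:
                    C           G
  I           0.02805      0.1151
  C          -0.02781     0.05562
  E        2.4206e-04      0.1707
  solve Keq expr → x = 0.02781; check Q = 120.4
Then change container volume by factor 0.5 (V_new/V_old).
Step 2:
                    C           G
  I        4.8412e-04      0.3414
  C        4.7870e-04 -9.5739e-04
  E        9.6281e-04      0.3405
  solve Keq expr → x = -4.7870e-04; check Q = 120.4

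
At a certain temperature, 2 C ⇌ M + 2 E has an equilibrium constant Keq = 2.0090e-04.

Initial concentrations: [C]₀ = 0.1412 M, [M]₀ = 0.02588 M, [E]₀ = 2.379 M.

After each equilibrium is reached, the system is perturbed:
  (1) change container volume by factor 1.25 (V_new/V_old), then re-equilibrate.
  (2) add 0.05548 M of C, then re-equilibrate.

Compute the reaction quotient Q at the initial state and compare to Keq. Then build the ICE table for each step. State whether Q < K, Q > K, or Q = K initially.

Q₀ = 7.347 vs Keq = 2.0090e-04 ⇒ Q>K, reverse
Step 1:
                  C         M         E
  I          0.1412   0.02588     2.379
  C         0.05176  -0.02588  -0.05176
  E           0.193 1.3811e-06     2.327
  solve Keq expr → x = -0.02588; check Q = 2.0090e-04
Then change container volume by factor 1.25 (V_new/V_old).
Step 2:
                  C         M         E
  I          0.1544 1.1049e-06     1.862
  C       -5.5241e-07 2.7621e-07 5.5241e-07
  E          0.1544 1.3811e-06     1.862
  solve Keq expr → x = 2.7621e-07; check Q = 2.0090e-04
Then add 0.05548 M of C.
Step 3:
                  C         M         E
  I          0.2098 1.3811e-06     1.862
  C       -2.3421e-06 1.1711e-06 2.3421e-06
  E          0.2098 2.5521e-06     1.862
  solve Keq expr → x = 1.1711e-06; check Q = 2.0090e-04

Q₀ = 7.347; Q > K (proceeds reverse)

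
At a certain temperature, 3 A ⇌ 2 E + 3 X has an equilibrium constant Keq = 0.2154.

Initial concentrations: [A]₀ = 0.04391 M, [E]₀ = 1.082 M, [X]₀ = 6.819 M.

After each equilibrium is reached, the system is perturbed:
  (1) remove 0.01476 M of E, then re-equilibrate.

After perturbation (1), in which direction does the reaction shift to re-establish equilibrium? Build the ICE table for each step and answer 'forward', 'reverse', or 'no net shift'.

Q₀ = 4.3846e+06 vs Keq = 0.2154 ⇒ Q>K, reverse
Step 1:
                    A           E           X
  Initial     0.04391       1.082       6.819
  Change        1.512      -1.008      -1.512
  Equil         1.556     0.07372       5.307
  solve Keq expr → x = -0.5041; check Q = 0.2154
Then remove 0.01476 M of E.
Step 2:
                    A           E           X
  Initial       1.556     0.05896       5.307
  Change     -0.01948     0.01298     0.01948
  Equil         1.537     0.07194       5.326
  solve Keq expr → x = 0.006492; check Q = 0.2154

Direction: forward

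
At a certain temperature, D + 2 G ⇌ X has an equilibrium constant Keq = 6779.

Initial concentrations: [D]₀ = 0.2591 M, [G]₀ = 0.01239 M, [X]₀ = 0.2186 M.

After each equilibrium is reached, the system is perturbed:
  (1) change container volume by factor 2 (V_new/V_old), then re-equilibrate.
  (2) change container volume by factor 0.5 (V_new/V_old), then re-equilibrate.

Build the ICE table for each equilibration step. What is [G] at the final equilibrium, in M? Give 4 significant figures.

[G]_eq = 0.01118 M

Q₀ = 5496 vs Keq = 6779 ⇒ Q<K, forward
Step 1:
                    D           G           X
  Initial      0.2591     0.01239      0.2186
  Change  -6.0280e-04   -0.001206  6.0280e-04
  Equil        0.2585     0.01118      0.2192
  solve Keq expr → x = 6.0280e-04; check Q = 6779
Then change container volume by factor 2 (V_new/V_old).
Step 2:
                    D           G           X
  Initial      0.1292    0.005592      0.1096
  Change     0.002671    0.005343   -0.002671
  Equil        0.1319     0.01093      0.1069
  solve Keq expr → x = -0.002671; check Q = 6779
Then change container volume by factor 0.5 (V_new/V_old).
Step 3:
                    D           G           X
  Initial      0.2638     0.02187      0.2139
  Change    -0.005343    -0.01069    0.005343
  Equil        0.2585     0.01118      0.2192
  solve Keq expr → x = 0.005343; check Q = 6779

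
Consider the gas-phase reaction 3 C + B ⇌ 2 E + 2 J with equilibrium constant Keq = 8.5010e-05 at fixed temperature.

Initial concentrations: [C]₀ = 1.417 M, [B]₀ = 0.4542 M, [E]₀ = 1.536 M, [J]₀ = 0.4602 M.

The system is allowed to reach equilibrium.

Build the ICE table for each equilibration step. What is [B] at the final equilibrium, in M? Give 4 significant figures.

Q₀ = 0.3867 vs Keq = 8.5010e-05 ⇒ Q>K, reverse
Step 1:
                   C          B          E          J
  Initial      1.417     0.4542      1.536     0.4602
  Change      0.6593     0.2198    -0.4395    -0.4395
  Equil        2.076      0.674      1.096    0.02065
  solve Keq expr → x = -0.2198; check Q = 8.5010e-05

[B]_eq = 0.674 M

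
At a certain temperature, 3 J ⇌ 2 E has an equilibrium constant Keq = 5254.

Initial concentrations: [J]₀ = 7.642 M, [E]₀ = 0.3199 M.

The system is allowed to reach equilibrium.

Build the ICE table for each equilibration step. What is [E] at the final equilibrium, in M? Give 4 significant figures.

[E]_eq = 5.298 M

Q₀ = 2.2930e-04 vs Keq = 5254 ⇒ Q<K, forward
Step 1:
                  J         E
  I           7.642    0.3199
  C          -7.467     4.978
  E          0.1748     5.298
  solve Keq expr → x = 2.489; check Q = 5254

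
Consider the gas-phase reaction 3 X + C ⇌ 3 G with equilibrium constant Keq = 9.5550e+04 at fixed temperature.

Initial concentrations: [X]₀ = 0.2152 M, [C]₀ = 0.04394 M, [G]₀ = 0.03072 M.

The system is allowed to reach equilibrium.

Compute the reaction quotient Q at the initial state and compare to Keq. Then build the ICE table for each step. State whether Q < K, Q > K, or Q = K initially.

Q₀ = 0.0662; Q < K (proceeds forward)

Q₀ = 0.0662 vs Keq = 9.5550e+04 ⇒ Q<K, forward
Step 1:
                   X          C          G
  Initial     0.2152    0.04394    0.03072
  Change     -0.1316   -0.04386     0.1316
  Equil      0.08361 7.6566e-05     0.1623
  solve Keq expr → x = 0.04386; check Q = 9.5550e+04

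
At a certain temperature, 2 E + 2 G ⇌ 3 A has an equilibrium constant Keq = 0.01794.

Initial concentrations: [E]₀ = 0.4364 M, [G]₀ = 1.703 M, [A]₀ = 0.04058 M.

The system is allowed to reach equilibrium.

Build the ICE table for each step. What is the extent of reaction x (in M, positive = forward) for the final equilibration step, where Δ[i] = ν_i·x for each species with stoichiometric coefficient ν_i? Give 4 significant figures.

x = 0.04552 M

Q₀ = 1.2099e-04 vs Keq = 0.01794 ⇒ Q<K, forward
Step 1:
                    E           G           A
  I            0.4364       1.703     0.04058
  C          -0.09105    -0.09105      0.1366
  E            0.3454       1.612      0.1772
  solve Keq expr → x = 0.04552; check Q = 0.01794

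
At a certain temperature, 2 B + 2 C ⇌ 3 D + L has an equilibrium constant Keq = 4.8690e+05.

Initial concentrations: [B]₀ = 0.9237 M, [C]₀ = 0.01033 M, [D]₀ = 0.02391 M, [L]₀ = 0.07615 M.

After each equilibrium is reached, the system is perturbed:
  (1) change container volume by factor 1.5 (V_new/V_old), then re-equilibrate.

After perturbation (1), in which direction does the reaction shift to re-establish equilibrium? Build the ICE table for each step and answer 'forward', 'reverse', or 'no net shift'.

Direction: no net shift

Q₀ = 0.01143 vs Keq = 4.8690e+05 ⇒ Q<K, forward
Step 1:
                  B         C         D         L
  init       0.9237   0.01033   0.02391   0.07615
  Δ        -0.01033  -0.01033   0.01549  0.005163
  eq         0.9134 3.4991e-06    0.0394   0.08131
  solve Keq expr → x = 0.005163; check Q = 4.8690e+05
Then change container volume by factor 1.5 (V_new/V_old).
Step 2:
                  B         C         D         L
  init       0.6089 2.3327e-06   0.02627   0.05421
  Δ               0         0         0         0
  eq         0.6089 2.3327e-06   0.02627   0.05421
  solve Keq expr → x = 0; check Q = 4.8690e+05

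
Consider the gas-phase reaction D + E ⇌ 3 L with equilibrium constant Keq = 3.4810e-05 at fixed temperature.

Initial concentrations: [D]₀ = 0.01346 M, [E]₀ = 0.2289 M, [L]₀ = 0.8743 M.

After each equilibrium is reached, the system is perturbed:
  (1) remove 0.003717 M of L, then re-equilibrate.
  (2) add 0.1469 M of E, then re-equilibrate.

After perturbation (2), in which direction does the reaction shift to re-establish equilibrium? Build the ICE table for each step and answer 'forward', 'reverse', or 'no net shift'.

Q₀ = 216.9 vs Keq = 3.4810e-05 ⇒ Q>K, reverse
Step 1:
                   D          E          L
  Initial    0.01346     0.2289     0.8743
  Change      0.2856     0.2856    -0.8568
  Equil       0.2991     0.5145     0.0175
  solve Keq expr → x = -0.2856; check Q = 3.4810e-05
Then remove 0.003717 M of L.
Step 2:
                   D          E          L
  Initial     0.2991     0.5145    0.01378
  Change   -0.001226  -0.001226   0.003679
  Equil       0.2978     0.5133    0.01746
  solve Keq expr → x = 0.001226; check Q = 3.4810e-05
Then add 0.1469 M of E.
Step 3:
                   D          E          L
  Initial     0.2978     0.6602    0.01746
  Change  -5.0413e-04 -5.0413e-04   0.001512
  Equil       0.2973     0.6597    0.01897
  solve Keq expr → x = 5.0413e-04; check Q = 3.4810e-05

Direction: forward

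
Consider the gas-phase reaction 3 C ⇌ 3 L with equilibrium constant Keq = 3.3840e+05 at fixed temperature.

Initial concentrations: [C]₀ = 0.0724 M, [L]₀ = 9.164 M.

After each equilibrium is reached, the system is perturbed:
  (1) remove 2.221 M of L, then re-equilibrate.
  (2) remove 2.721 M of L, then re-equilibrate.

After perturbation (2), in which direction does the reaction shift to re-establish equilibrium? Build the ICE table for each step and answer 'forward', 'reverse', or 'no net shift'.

Q₀ = 2.0279e+06 vs Keq = 3.3840e+05 ⇒ Q>K, reverse
Step 1:
                   C          L
  Initial     0.0724      9.164
  Change     0.05827   -0.05827
  Equil       0.1307      9.106
  solve Keq expr → x = -0.01942; check Q = 3.3840e+05
Then remove 2.221 M of L.
Step 2:
                   C          L
  Initial     0.1307      6.885
  Change    -0.03142    0.03142
  Equil      0.09925      6.916
  solve Keq expr → x = 0.01047; check Q = 3.3840e+05
Then remove 2.721 M of L.
Step 3:
                   C          L
  Initial    0.09925      4.195
  Change    -0.03849    0.03849
  Equil      0.06075      4.234
  solve Keq expr → x = 0.01283; check Q = 3.3840e+05

Direction: forward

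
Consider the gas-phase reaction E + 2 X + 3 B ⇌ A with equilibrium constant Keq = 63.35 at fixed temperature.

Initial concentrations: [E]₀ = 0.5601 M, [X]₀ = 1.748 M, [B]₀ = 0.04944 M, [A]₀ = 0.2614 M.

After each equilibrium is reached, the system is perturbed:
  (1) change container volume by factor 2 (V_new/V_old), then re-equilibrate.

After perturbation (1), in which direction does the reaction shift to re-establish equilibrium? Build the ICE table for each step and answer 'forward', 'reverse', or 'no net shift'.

Q₀ = 1264 vs Keq = 63.35 ⇒ Q>K, reverse
Step 1:
                    E           X           B           A
  init         0.5601       1.748     0.04944      0.2614
  Δ           0.02529     0.05059     0.07588    -0.02529
  eq           0.5854       1.799      0.1253      0.2361
  solve Keq expr → x = -0.02529; check Q = 63.35
Then change container volume by factor 2 (V_new/V_old).
Step 2:
                    E           X           B           A
  init         0.2927      0.8993     0.06266      0.1181
  Δ           0.03362     0.06724      0.1009    -0.03362
  eq           0.3263      0.9665      0.1635     0.08443
  solve Keq expr → x = -0.03362; check Q = 63.35

Direction: reverse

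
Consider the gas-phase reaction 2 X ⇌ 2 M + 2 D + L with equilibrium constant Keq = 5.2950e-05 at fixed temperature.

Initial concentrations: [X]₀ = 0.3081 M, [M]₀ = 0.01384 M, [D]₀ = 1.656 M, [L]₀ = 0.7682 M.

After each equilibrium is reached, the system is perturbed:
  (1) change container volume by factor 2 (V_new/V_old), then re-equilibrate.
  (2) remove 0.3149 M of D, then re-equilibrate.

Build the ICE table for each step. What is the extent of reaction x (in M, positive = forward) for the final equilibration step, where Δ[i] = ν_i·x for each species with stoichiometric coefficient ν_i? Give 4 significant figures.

x = 6.8069e-04 M

Q₀ = 0.004251 vs Keq = 5.2950e-05 ⇒ Q>K, reverse
Step 1:
                    X           M           D           L
  I            0.3081     0.01384       1.656      0.7682
  C           0.01222    -0.01222    -0.01222   -0.006108
  E            0.3203    0.001624       1.644      0.7621
  solve Keq expr → x = -0.006108; check Q = 5.2950e-05
Then change container volume by factor 2 (V_new/V_old).
Step 2:
                    X           M           D           L
  I            0.1602  8.1214e-04      0.8219       0.381
  C         -0.001458    0.001458    0.001458  7.2892e-04
  E            0.1587     0.00227      0.8233      0.3818
  solve Keq expr → x = 7.2892e-04; check Q = 5.2950e-05
Then remove 0.3149 M of D.
Step 3:
                    X           M           D           L
  I            0.1587     0.00227      0.5084      0.3818
  C         -0.001361    0.001361    0.001361  6.8069e-04
  E            0.1573    0.003631      0.5098      0.3825
  solve Keq expr → x = 6.8069e-04; check Q = 5.2950e-05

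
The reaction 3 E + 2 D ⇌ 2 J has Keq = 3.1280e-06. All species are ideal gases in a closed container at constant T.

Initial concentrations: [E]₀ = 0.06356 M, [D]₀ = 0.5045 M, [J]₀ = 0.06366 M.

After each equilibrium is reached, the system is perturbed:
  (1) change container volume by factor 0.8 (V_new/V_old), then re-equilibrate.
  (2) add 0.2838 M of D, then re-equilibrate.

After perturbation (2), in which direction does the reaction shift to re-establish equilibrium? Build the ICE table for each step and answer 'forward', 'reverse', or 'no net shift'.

Q₀ = 62.01 vs Keq = 3.1280e-06 ⇒ Q>K, reverse
Step 1:
                  E         D         J
  Initial   0.06356    0.5045   0.06366
  Change    0.09539    0.0636   -0.0636
  Equil       0.159    0.5681 6.3674e-05
  solve Keq expr → x = -0.0318; check Q = 3.1280e-06
Then change container volume by factor 0.8 (V_new/V_old).
Step 2:
                  E         D         J
  Initial    0.1987    0.7101 7.9593e-05
  Change  -4.7395e-05 -3.1597e-05 3.1597e-05
  Equil      0.1986    0.7101 1.1119e-04
  solve Keq expr → x = 1.5798e-05; check Q = 3.1280e-06
Then add 0.2838 M of D.
Step 3:
                  E         D         J
  Initial    0.1986    0.9939 1.1119e-04
  Change  -6.6531e-05 -4.4354e-05 4.4354e-05
  Equil      0.1986    0.9938 1.5554e-04
  solve Keq expr → x = 2.2177e-05; check Q = 3.1280e-06

Direction: forward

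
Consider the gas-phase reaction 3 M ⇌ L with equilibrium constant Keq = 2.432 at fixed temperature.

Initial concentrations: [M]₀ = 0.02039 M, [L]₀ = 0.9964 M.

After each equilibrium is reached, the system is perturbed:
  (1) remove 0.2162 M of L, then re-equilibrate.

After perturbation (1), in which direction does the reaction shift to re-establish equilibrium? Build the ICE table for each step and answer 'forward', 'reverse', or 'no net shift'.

Direction: forward

Q₀ = 1.1754e+05 vs Keq = 2.432 ⇒ Q>K, reverse
Step 1:
                    M           L
  Initial     0.02039      0.9964
  Change       0.6628     -0.2209
  Equil        0.6832      0.7755
  solve Keq expr → x = -0.2209; check Q = 2.432
Then remove 0.2162 M of L.
Step 2:
                    M           L
  Initial      0.6832      0.5593
  Change     -0.06295     0.02098
  Equil        0.6202      0.5803
  solve Keq expr → x = 0.02098; check Q = 2.432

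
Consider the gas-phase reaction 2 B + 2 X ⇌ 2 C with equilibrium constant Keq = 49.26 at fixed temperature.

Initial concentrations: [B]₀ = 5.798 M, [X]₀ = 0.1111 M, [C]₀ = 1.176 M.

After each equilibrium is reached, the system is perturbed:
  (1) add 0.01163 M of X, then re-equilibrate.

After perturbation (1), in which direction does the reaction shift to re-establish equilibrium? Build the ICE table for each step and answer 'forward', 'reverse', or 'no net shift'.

Direction: forward

Q₀ = 3.333 vs Keq = 49.26 ⇒ Q<K, forward
Step 1:
                   B          X          C
  Initial      5.798     0.1111      1.176
  Change    -0.07981   -0.07981    0.07981
  Equil        5.718    0.03129      1.256
  solve Keq expr → x = 0.0399; check Q = 49.26
Then add 0.01163 M of X.
Step 2:
                   B          X          C
  Initial      5.718    0.04292      1.256
  Change    -0.01129   -0.01129    0.01129
  Equil        5.707    0.03163      1.267
  solve Keq expr → x = 0.005643; check Q = 49.26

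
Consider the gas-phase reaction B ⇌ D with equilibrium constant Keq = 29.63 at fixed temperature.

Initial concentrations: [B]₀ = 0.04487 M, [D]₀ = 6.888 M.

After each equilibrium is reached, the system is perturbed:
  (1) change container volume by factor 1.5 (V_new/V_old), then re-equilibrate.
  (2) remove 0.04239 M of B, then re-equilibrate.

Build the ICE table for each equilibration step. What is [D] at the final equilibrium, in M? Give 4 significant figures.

[D]_eq = 4.43 M

Q₀ = 153.5 vs Keq = 29.63 ⇒ Q>K, reverse
Step 1:
                  B         D
  I         0.04487     6.888
  C          0.1815   -0.1815
  E          0.2263     6.707
  solve Keq expr → x = -0.1815; check Q = 29.63
Then change container volume by factor 1.5 (V_new/V_old).
Step 2:
                  B         D
  I          0.1509     4.471
  C               0         0
  E          0.1509     4.471
  solve Keq expr → x = 0; check Q = 29.63
Then remove 0.04239 M of B.
Step 3:
                  B         D
  I          0.1085     4.471
  C         0.04101  -0.04101
  E          0.1495      4.43
  solve Keq expr → x = -0.04101; check Q = 29.63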